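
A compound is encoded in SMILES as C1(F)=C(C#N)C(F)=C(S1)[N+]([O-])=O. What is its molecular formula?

C5F2N2O2S

Heavy atoms from the SMILES: 5 C, 2 F, 2 N, 2 O, 1 S.
Implicit hydrogens by atom environment:
  4 × C (aromatic): no H
  2 × F: no H
  1 × C: no H
  1 × N: no H
  1 × N (charge +1): no H
  1 × O: no H
  1 × O (charge -1): no H
  1 × S (aromatic): no H
  Total hydrogens = 0.
Molecular formula: C5F2N2O2S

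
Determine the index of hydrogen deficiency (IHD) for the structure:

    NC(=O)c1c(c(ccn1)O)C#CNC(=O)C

Molecular formula from the SMILES: C10H9N3O3.
DoU = (2C + 2 + N − H − X)/2 = (2·10 + 2 + 3 − 9 − 0)/2 = 16/2 = 8.
(Structurally: 1 ring(s) + 7 π bond(s) = 8.)

8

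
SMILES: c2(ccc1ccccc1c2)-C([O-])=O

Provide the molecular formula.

C11H7O2-

Heavy atoms from the SMILES: 11 C, 2 O.
Implicit hydrogens by atom environment:
  7 × C (aromatic): 1 H each → 7
  3 × C (aromatic): no H
  1 × C: no H
  1 × O: no H
  1 × O (charge -1): no H
  Total hydrogens = 7.
Net charge -1.
Molecular formula: C11H7O2-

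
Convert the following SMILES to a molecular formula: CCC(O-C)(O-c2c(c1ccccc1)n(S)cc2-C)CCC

Heavy atoms from the SMILES: 18 C, 1 N, 2 O, 1 S.
Implicit hydrogens by atom environment:
  6 × C (aromatic): 1 H each → 6
  4 × C: 3 H each → 12
  4 × C (aromatic): no H
  3 × C: 2 H each → 6
  2 × O: no H
  1 × C: no H
  1 × N (aromatic): no H
  1 × S: 1 H
  Total hydrogens = 25.
Molecular formula: C18H25NO2S

C18H25NO2S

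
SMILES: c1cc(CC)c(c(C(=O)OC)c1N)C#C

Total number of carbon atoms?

12

The symbol for carbon appears 12 times in the SMILES. Lowercase c denotes aromatic carbon and counts toward C.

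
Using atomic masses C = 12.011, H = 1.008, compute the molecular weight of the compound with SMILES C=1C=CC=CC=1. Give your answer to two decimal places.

Molecular formula: C6H6.
M = 6×12.011 + 6×1.008 = 78.11 g/mol.

78.11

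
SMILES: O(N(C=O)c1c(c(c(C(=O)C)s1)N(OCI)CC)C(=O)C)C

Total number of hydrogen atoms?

17

Hydrogens are implicit in SMILES; fill each atom to its normal valence:
  5 × O: no H
  4 × C: 3 H each → 12
  4 × C (aromatic): no H
  2 × C: 2 H each → 4
  2 × C: no H
  2 × N: no H
  1 × C: 1 H
  1 × I: no H
  1 × S (aromatic): no H
  Total hydrogens = 17.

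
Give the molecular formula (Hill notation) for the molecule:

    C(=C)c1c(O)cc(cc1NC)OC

C10H13NO2

Heavy atoms from the SMILES: 10 C, 1 N, 2 O.
Implicit hydrogens by atom environment:
  4 × C (aromatic): no H
  2 × C: 3 H each → 6
  2 × C (aromatic): 1 H each → 2
  1 × C: 2 H
  1 × C: 1 H
  1 × N: 1 H
  1 × O: 1 H
  1 × O: no H
  Total hydrogens = 13.
Molecular formula: C10H13NO2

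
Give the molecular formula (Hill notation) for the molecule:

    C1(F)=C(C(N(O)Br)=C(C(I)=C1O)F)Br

C6H2Br2F2INO2

Heavy atoms from the SMILES: 2 Br, 6 C, 2 F, 1 I, 1 N, 2 O.
Implicit hydrogens by atom environment:
  6 × C (aromatic): no H
  2 × Br: no H
  2 × F: no H
  2 × O: 1 H each → 2
  1 × I: no H
  1 × N: no H
  Total hydrogens = 2.
Molecular formula: C6H2Br2F2INO2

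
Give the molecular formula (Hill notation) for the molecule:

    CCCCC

C5H12

Heavy atoms from the SMILES: 5 C.
Implicit hydrogens by atom environment:
  3 × C: 2 H each → 6
  2 × C: 3 H each → 6
  Total hydrogens = 12.
Molecular formula: C5H12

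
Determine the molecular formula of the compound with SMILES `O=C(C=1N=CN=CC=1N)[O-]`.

C5H4N3O2-

Heavy atoms from the SMILES: 5 C, 3 N, 2 O.
Implicit hydrogens by atom environment:
  2 × C (aromatic): 1 H each → 2
  2 × C (aromatic): no H
  2 × N (aromatic): no H
  1 × C: no H
  1 × N: 2 H
  1 × O: no H
  1 × O (charge -1): no H
  Total hydrogens = 4.
Net charge -1.
Molecular formula: C5H4N3O2-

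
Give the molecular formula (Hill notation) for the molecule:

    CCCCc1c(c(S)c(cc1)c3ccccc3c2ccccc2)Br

Heavy atoms from the SMILES: 1 Br, 22 C, 1 S.
Implicit hydrogens by atom environment:
  11 × C (aromatic): 1 H each → 11
  7 × C (aromatic): no H
  3 × C: 2 H each → 6
  1 × Br: no H
  1 × C: 3 H
  1 × S: 1 H
  Total hydrogens = 21.
Molecular formula: C22H21BrS

C22H21BrS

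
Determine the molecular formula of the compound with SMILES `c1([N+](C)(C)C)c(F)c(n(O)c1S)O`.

Heavy atoms from the SMILES: 7 C, 1 F, 2 N, 2 O, 1 S.
Implicit hydrogens by atom environment:
  4 × C (aromatic): no H
  3 × C: 3 H each → 9
  2 × O: 1 H each → 2
  1 × F: no H
  1 × N (aromatic): no H
  1 × N (charge +1): no H
  1 × S: 1 H
  Total hydrogens = 12.
Net charge +1.
Molecular formula: C7H12FN2O2S+

C7H12FN2O2S+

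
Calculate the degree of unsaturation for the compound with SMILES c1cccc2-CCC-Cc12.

5

Molecular formula from the SMILES: C10H12.
DoU = (2C + 2 + N − H − X)/2 = (2·10 + 2 + 0 − 12 − 0)/2 = 10/2 = 5.
(Structurally: 2 ring(s) + 3 π bond(s) = 5.)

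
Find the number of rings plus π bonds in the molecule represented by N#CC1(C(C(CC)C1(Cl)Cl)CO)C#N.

Molecular formula from the SMILES: C9H10Cl2N2O.
DoU = (2C + 2 + N − H − X)/2 = (2·9 + 2 + 2 − 10 − 2)/2 = 10/2 = 5.
(Structurally: 1 ring(s) + 4 π bond(s) = 5.)

5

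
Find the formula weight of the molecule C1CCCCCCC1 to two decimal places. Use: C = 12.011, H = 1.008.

112.22

Molecular formula: C8H16.
M = 8×12.011 + 16×1.008 = 112.22 g/mol.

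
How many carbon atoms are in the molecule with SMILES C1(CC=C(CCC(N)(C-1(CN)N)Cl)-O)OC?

10

The symbol for carbon appears 10 times in the SMILES. (Cl is a single chlorine, not C + l.)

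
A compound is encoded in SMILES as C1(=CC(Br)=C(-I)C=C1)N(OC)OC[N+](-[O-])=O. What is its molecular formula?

Heavy atoms from the SMILES: 1 Br, 8 C, 1 I, 2 N, 4 O.
Implicit hydrogens by atom environment:
  3 × C (aromatic): 1 H each → 3
  3 × C (aromatic): no H
  3 × O: no H
  1 × Br: no H
  1 × C: 3 H
  1 × C: 2 H
  1 × I: no H
  1 × N: no H
  1 × N (charge +1): no H
  1 × O (charge -1): no H
  Total hydrogens = 8.
Molecular formula: C8H8BrIN2O4

C8H8BrIN2O4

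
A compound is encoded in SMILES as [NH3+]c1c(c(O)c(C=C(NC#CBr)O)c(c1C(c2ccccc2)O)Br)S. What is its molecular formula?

C17H15Br2N2O3S+

Heavy atoms from the SMILES: 2 Br, 17 C, 2 N, 3 O, 1 S.
Implicit hydrogens by atom environment:
  7 × C (aromatic): no H
  5 × C (aromatic): 1 H each → 5
  3 × C: no H
  3 × O: 1 H each → 3
  2 × Br: no H
  2 × C: 1 H each → 2
  1 × N (charge +1): 3 H
  1 × N: 1 H
  1 × S: 1 H
  Total hydrogens = 15.
Net charge +1.
Molecular formula: C17H15Br2N2O3S+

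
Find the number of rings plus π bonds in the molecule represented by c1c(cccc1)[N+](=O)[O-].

Molecular formula from the SMILES: C6H5NO2.
DoU = (2C + 2 + N − H − X)/2 = (2·6 + 2 + 1 − 5 − 0)/2 = 10/2 = 5.
(Structurally: 1 ring(s) + 4 π bond(s) = 5.)

5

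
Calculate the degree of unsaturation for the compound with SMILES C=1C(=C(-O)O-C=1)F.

3

Molecular formula from the SMILES: C4H3FO2.
DoU = (2C + 2 + N − H − X)/2 = (2·4 + 2 + 0 − 3 − 1)/2 = 6/2 = 3.
(Structurally: 1 ring(s) + 2 π bond(s) = 3.)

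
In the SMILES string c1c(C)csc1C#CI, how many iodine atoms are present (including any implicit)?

The symbol for iodine appears 1 time in the SMILES.

1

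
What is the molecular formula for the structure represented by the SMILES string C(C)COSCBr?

Heavy atoms from the SMILES: 1 Br, 4 C, 1 O, 1 S.
Implicit hydrogens by atom environment:
  3 × C: 2 H each → 6
  1 × Br: no H
  1 × C: 3 H
  1 × O: no H
  1 × S: no H
  Total hydrogens = 9.
Molecular formula: C4H9BrOS

C4H9BrOS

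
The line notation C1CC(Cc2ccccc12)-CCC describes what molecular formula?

C13H18

Heavy atoms from the SMILES: 13 C.
Implicit hydrogens by atom environment:
  5 × C: 2 H each → 10
  4 × C (aromatic): 1 H each → 4
  2 × C (aromatic): no H
  1 × C: 3 H
  1 × C: 1 H
  Total hydrogens = 18.
Molecular formula: C13H18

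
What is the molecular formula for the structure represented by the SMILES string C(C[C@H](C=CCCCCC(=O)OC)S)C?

C12H22O2S

Heavy atoms from the SMILES: 12 C, 2 O, 1 S.
Implicit hydrogens by atom environment:
  6 × C: 2 H each → 12
  3 × C: 1 H each → 3
  2 × C: 3 H each → 6
  2 × O: no H
  1 × C: no H
  1 × S: 1 H
  Total hydrogens = 22.
Molecular formula: C12H22O2S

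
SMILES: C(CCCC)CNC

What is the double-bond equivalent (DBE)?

0

Molecular formula from the SMILES: C7H17N.
DoU = (2C + 2 + N − H − X)/2 = (2·7 + 2 + 1 − 17 − 0)/2 = 0/2 = 0.
(Structurally: 0 ring(s) + 0 π bond(s) = 0.)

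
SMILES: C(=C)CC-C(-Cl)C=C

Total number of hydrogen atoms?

11

Hydrogens are implicit in SMILES; fill each atom to its normal valence:
  4 × C: 2 H each → 8
  3 × C: 1 H each → 3
  1 × Cl: no H
  Total hydrogens = 11.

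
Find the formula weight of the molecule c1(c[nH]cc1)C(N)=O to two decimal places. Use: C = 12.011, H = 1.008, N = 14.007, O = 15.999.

110.12

Molecular formula: C5H6N2O.
M = 5×12.011 + 6×1.008 + 2×14.007 + 1×15.999 = 110.12 g/mol.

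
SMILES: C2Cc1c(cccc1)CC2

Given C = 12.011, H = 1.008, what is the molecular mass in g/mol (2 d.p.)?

132.21

Molecular formula: C10H12.
M = 10×12.011 + 12×1.008 = 132.21 g/mol.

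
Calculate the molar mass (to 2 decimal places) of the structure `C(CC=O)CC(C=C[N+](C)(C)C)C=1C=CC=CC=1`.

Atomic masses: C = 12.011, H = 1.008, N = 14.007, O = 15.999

246.37

Molecular formula: C16H24NO+.
M = 16×12.011 + 24×1.008 + 1×14.007 + 1×15.999 = 246.37 g/mol.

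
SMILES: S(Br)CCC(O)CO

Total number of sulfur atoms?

1

The symbol for sulfur appears 1 time in the SMILES.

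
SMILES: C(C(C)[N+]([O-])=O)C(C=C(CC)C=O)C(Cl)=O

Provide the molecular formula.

C10H14ClNO4

Heavy atoms from the SMILES: 10 C, 1 Cl, 1 N, 4 O.
Implicit hydrogens by atom environment:
  4 × C: 1 H each → 4
  3 × O: no H
  2 × C: 3 H each → 6
  2 × C: 2 H each → 4
  2 × C: no H
  1 × Cl: no H
  1 × N (charge +1): no H
  1 × O (charge -1): no H
  Total hydrogens = 14.
Molecular formula: C10H14ClNO4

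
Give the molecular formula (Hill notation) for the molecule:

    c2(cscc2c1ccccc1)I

C10H7IS

Heavy atoms from the SMILES: 10 C, 1 I, 1 S.
Implicit hydrogens by atom environment:
  7 × C (aromatic): 1 H each → 7
  3 × C (aromatic): no H
  1 × I: no H
  1 × S (aromatic): no H
  Total hydrogens = 7.
Molecular formula: C10H7IS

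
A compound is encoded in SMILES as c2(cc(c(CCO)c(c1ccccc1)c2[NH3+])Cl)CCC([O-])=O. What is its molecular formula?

Heavy atoms from the SMILES: 17 C, 1 Cl, 1 N, 3 O.
Implicit hydrogens by atom environment:
  6 × C (aromatic): 1 H each → 6
  6 × C (aromatic): no H
  4 × C: 2 H each → 8
  1 × C: no H
  1 × Cl: no H
  1 × N (charge +1): 3 H
  1 × O: 1 H
  1 × O: no H
  1 × O (charge -1): no H
  Total hydrogens = 18.
Molecular formula: C17H18ClNO3

C17H18ClNO3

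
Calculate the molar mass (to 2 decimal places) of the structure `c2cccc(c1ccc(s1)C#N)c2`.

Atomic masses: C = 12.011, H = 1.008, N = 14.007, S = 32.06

Molecular formula: C11H7NS.
M = 11×12.011 + 7×1.008 + 1×14.007 + 1×32.06 = 185.24 g/mol.

185.24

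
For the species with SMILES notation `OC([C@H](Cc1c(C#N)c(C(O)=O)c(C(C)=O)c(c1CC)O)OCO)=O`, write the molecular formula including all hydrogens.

Heavy atoms from the SMILES: 16 C, 1 N, 8 O.
Implicit hydrogens by atom environment:
  6 × C (aromatic): no H
  4 × C: no H
  4 × O: 1 H each → 4
  4 × O: no H
  3 × C: 2 H each → 6
  2 × C: 3 H each → 6
  1 × C: 1 H
  1 × N: no H
  Total hydrogens = 17.
Molecular formula: C16H17NO8

C16H17NO8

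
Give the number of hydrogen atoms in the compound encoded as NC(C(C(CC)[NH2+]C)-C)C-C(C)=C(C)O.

Hydrogens are implicit in SMILES; fill each atom to its normal valence:
  5 × C: 3 H each → 15
  3 × C: 1 H each → 3
  2 × C: 2 H each → 4
  2 × C: no H
  1 × N: 2 H
  1 × N (charge +1): 2 H
  1 × O: 1 H
  Total hydrogens = 27.

27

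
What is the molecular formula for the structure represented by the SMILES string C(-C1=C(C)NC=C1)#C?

C7H7N

Heavy atoms from the SMILES: 7 C, 1 N.
Implicit hydrogens by atom environment:
  2 × C (aromatic): 1 H each → 2
  2 × C (aromatic): no H
  1 × C: 3 H
  1 × C: 1 H
  1 × C: no H
  1 × N (aromatic): 1 H
  Total hydrogens = 7.
Molecular formula: C7H7N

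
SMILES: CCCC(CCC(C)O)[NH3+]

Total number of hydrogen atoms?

20

Hydrogens are implicit in SMILES; fill each atom to its normal valence:
  4 × C: 2 H each → 8
  2 × C: 3 H each → 6
  2 × C: 1 H each → 2
  1 × N (charge +1): 3 H
  1 × O: 1 H
  Total hydrogens = 20.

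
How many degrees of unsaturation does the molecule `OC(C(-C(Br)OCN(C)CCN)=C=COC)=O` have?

Molecular formula from the SMILES: C10H17BrN2O4.
DoU = (2C + 2 + N − H − X)/2 = (2·10 + 2 + 2 − 17 − 1)/2 = 6/2 = 3.
(Structurally: 0 ring(s) + 3 π bond(s) = 3.)

3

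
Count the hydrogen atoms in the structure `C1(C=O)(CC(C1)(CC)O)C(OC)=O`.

14

Hydrogens are implicit in SMILES; fill each atom to its normal valence:
  3 × C: 2 H each → 6
  3 × C: no H
  3 × O: no H
  2 × C: 3 H each → 6
  1 × C: 1 H
  1 × O: 1 H
  Total hydrogens = 14.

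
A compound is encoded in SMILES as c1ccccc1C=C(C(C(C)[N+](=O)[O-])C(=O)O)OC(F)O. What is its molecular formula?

C13H14FNO6

Heavy atoms from the SMILES: 13 C, 1 F, 1 N, 6 O.
Implicit hydrogens by atom environment:
  5 × C (aromatic): 1 H each → 5
  4 × C: 1 H each → 4
  3 × O: no H
  2 × C: no H
  2 × O: 1 H each → 2
  1 × C: 3 H
  1 × C (aromatic): no H
  1 × F: no H
  1 × N (charge +1): no H
  1 × O (charge -1): no H
  Total hydrogens = 14.
Molecular formula: C13H14FNO6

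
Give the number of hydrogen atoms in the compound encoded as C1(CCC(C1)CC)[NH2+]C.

18

Hydrogens are implicit in SMILES; fill each atom to its normal valence:
  4 × C: 2 H each → 8
  2 × C: 3 H each → 6
  2 × C: 1 H each → 2
  1 × N (charge +1): 2 H
  Total hydrogens = 18.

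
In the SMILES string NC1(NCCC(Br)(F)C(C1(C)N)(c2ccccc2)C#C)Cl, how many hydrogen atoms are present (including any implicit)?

18

Hydrogens are implicit in SMILES; fill each atom to its normal valence:
  5 × C (aromatic): 1 H each → 5
  5 × C: no H
  2 × C: 2 H each → 4
  2 × N: 2 H each → 4
  1 × Br: no H
  1 × C: 3 H
  1 × C: 1 H
  1 × C (aromatic): no H
  1 × Cl: no H
  1 × F: no H
  1 × N: 1 H
  Total hydrogens = 18.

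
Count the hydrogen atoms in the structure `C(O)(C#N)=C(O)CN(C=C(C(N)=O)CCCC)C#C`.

17

Hydrogens are implicit in SMILES; fill each atom to its normal valence:
  6 × C: no H
  4 × C: 2 H each → 8
  2 × C: 1 H each → 2
  2 × N: no H
  2 × O: 1 H each → 2
  1 × C: 3 H
  1 × N: 2 H
  1 × O: no H
  Total hydrogens = 17.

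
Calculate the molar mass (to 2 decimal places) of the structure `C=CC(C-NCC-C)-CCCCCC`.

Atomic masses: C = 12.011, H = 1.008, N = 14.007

197.37

Molecular formula: C13H27N.
M = 13×12.011 + 27×1.008 + 1×14.007 = 197.37 g/mol.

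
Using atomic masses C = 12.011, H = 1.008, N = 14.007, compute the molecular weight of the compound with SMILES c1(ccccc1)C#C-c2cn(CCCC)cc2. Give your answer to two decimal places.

223.32

Molecular formula: C16H17N.
M = 16×12.011 + 17×1.008 + 1×14.007 = 223.32 g/mol.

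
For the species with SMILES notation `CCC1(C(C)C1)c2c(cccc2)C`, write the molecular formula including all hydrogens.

C13H18

Heavy atoms from the SMILES: 13 C.
Implicit hydrogens by atom environment:
  4 × C (aromatic): 1 H each → 4
  3 × C: 3 H each → 9
  2 × C: 2 H each → 4
  2 × C (aromatic): no H
  1 × C: 1 H
  1 × C: no H
  Total hydrogens = 18.
Molecular formula: C13H18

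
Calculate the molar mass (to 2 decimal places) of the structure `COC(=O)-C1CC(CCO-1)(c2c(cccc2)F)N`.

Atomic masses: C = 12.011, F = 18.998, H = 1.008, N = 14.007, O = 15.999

253.27

Molecular formula: C13H16FNO3.
M = 13×12.011 + 1×18.998 + 16×1.008 + 1×14.007 + 3×15.999 = 253.27 g/mol.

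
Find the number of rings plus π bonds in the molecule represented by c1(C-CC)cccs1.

Molecular formula from the SMILES: C7H10S.
DoU = (2C + 2 + N − H − X)/2 = (2·7 + 2 + 0 − 10 − 0)/2 = 6/2 = 3.
(Structurally: 1 ring(s) + 2 π bond(s) = 3.)

3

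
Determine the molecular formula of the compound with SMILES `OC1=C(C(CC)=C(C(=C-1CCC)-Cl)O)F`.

C11H14ClFO2

Heavy atoms from the SMILES: 11 C, 1 Cl, 1 F, 2 O.
Implicit hydrogens by atom environment:
  6 × C (aromatic): no H
  3 × C: 2 H each → 6
  2 × C: 3 H each → 6
  2 × O: 1 H each → 2
  1 × Cl: no H
  1 × F: no H
  Total hydrogens = 14.
Molecular formula: C11H14ClFO2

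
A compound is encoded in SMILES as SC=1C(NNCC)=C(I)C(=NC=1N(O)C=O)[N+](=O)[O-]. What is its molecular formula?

Heavy atoms from the SMILES: 8 C, 1 I, 5 N, 4 O, 1 S.
Implicit hydrogens by atom environment:
  5 × C (aromatic): no H
  2 × N: 1 H each → 2
  2 × O: no H
  1 × C: 3 H
  1 × C: 2 H
  1 × C: 1 H
  1 × I: no H
  1 × N (aromatic): no H
  1 × N: no H
  1 × N (charge +1): no H
  1 × O: 1 H
  1 × O (charge -1): no H
  1 × S: 1 H
  Total hydrogens = 10.
Molecular formula: C8H10IN5O4S

C8H10IN5O4S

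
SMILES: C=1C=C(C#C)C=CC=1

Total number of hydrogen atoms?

6

Hydrogens are implicit in SMILES; fill each atom to its normal valence:
  5 × C (aromatic): 1 H each → 5
  1 × C: 1 H
  1 × C (aromatic): no H
  1 × C: no H
  Total hydrogens = 6.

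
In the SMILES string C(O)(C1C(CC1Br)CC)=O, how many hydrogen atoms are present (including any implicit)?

Hydrogens are implicit in SMILES; fill each atom to its normal valence:
  3 × C: 1 H each → 3
  2 × C: 2 H each → 4
  1 × Br: no H
  1 × C: 3 H
  1 × C: no H
  1 × O: 1 H
  1 × O: no H
  Total hydrogens = 11.

11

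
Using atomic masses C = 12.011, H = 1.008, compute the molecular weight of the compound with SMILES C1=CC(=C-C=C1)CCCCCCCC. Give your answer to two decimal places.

Molecular formula: C14H22.
M = 14×12.011 + 22×1.008 = 190.33 g/mol.

190.33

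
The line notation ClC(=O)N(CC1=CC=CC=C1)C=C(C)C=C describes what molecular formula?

C13H14ClNO

Heavy atoms from the SMILES: 13 C, 1 Cl, 1 N, 1 O.
Implicit hydrogens by atom environment:
  5 × C (aromatic): 1 H each → 5
  2 × C: 2 H each → 4
  2 × C: 1 H each → 2
  2 × C: no H
  1 × C: 3 H
  1 × C (aromatic): no H
  1 × Cl: no H
  1 × N: no H
  1 × O: no H
  Total hydrogens = 14.
Molecular formula: C13H14ClNO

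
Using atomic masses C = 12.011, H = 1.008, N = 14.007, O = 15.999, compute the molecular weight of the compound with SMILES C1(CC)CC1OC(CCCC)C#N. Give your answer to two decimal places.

181.28

Molecular formula: C11H19NO.
M = 11×12.011 + 19×1.008 + 1×14.007 + 1×15.999 = 181.28 g/mol.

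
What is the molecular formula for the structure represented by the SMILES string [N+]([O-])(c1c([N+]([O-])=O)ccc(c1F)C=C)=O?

C8H5FN2O4

Heavy atoms from the SMILES: 8 C, 1 F, 2 N, 4 O.
Implicit hydrogens by atom environment:
  4 × C (aromatic): no H
  2 × C (aromatic): 1 H each → 2
  2 × N (charge +1): no H
  2 × O: no H
  2 × O (charge -1): no H
  1 × C: 2 H
  1 × C: 1 H
  1 × F: no H
  Total hydrogens = 5.
Molecular formula: C8H5FN2O4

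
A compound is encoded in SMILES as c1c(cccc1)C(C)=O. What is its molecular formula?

C8H8O

Heavy atoms from the SMILES: 8 C, 1 O.
Implicit hydrogens by atom environment:
  5 × C (aromatic): 1 H each → 5
  1 × C: 3 H
  1 × C (aromatic): no H
  1 × C: no H
  1 × O: no H
  Total hydrogens = 8.
Molecular formula: C8H8O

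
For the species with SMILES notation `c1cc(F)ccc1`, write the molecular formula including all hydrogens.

Heavy atoms from the SMILES: 6 C, 1 F.
Implicit hydrogens by atom environment:
  5 × C (aromatic): 1 H each → 5
  1 × C (aromatic): no H
  1 × F: no H
  Total hydrogens = 5.
Molecular formula: C6H5F

C6H5F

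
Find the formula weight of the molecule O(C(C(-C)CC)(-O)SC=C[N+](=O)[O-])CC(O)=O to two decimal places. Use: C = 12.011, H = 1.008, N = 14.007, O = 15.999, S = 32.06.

265.28

Molecular formula: C9H15NO6S.
M = 9×12.011 + 15×1.008 + 1×14.007 + 6×15.999 + 1×32.06 = 265.28 g/mol.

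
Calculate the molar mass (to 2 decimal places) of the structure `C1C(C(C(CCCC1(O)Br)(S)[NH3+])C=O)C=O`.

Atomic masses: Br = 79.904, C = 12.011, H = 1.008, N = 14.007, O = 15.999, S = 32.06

311.21

Molecular formula: C10H17BrNO3S+.
M = 1×79.904 + 10×12.011 + 17×1.008 + 1×14.007 + 3×15.999 + 1×32.06 = 311.21 g/mol.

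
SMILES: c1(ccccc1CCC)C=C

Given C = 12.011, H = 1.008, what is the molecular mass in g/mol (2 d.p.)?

Molecular formula: C11H14.
M = 11×12.011 + 14×1.008 = 146.23 g/mol.

146.23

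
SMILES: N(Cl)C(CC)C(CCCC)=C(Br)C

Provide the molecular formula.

C10H19BrClN

Heavy atoms from the SMILES: 1 Br, 10 C, 1 Cl, 1 N.
Implicit hydrogens by atom environment:
  4 × C: 2 H each → 8
  3 × C: 3 H each → 9
  2 × C: no H
  1 × Br: no H
  1 × C: 1 H
  1 × Cl: no H
  1 × N: 1 H
  Total hydrogens = 19.
Molecular formula: C10H19BrClN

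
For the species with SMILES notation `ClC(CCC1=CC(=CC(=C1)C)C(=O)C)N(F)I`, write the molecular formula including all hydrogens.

Heavy atoms from the SMILES: 12 C, 1 Cl, 1 F, 1 I, 1 N, 1 O.
Implicit hydrogens by atom environment:
  3 × C (aromatic): 1 H each → 3
  3 × C (aromatic): no H
  2 × C: 3 H each → 6
  2 × C: 2 H each → 4
  1 × C: 1 H
  1 × C: no H
  1 × Cl: no H
  1 × F: no H
  1 × I: no H
  1 × N: no H
  1 × O: no H
  Total hydrogens = 14.
Molecular formula: C12H14ClFINO

C12H14ClFINO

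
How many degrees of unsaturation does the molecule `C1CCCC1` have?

Molecular formula from the SMILES: C5H10.
DoU = (2C + 2 + N − H − X)/2 = (2·5 + 2 + 0 − 10 − 0)/2 = 2/2 = 1.
(Structurally: 1 ring(s) + 0 π bond(s) = 1.)

1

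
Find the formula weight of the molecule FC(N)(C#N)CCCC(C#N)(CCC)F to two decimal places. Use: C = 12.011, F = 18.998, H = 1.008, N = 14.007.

215.25

Molecular formula: C10H15F2N3.
M = 10×12.011 + 2×18.998 + 15×1.008 + 3×14.007 = 215.25 g/mol.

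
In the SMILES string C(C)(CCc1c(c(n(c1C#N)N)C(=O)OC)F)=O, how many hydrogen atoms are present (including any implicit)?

Hydrogens are implicit in SMILES; fill each atom to its normal valence:
  4 × C (aromatic): no H
  3 × C: no H
  3 × O: no H
  2 × C: 3 H each → 6
  2 × C: 2 H each → 4
  1 × F: no H
  1 × N: 2 H
  1 × N (aromatic): no H
  1 × N: no H
  Total hydrogens = 12.

12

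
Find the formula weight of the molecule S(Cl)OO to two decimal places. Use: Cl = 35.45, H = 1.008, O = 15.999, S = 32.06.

Molecular formula: ClHO2S.
M = 1×35.45 + 1×1.008 + 2×15.999 + 1×32.06 = 100.52 g/mol.

100.52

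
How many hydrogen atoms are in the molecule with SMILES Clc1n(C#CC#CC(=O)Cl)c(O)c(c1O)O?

Hydrogens are implicit in SMILES; fill each atom to its normal valence:
  5 × C: no H
  4 × C (aromatic): no H
  3 × O: 1 H each → 3
  2 × Cl: no H
  1 × N (aromatic): no H
  1 × O: no H
  Total hydrogens = 3.

3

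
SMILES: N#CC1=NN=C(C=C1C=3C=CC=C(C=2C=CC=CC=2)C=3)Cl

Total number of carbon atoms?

The symbol for carbon appears 17 times in the SMILES. (Cl is a single chlorine, not C + l.)

17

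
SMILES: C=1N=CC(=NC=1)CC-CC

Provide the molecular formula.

Heavy atoms from the SMILES: 8 C, 2 N.
Implicit hydrogens by atom environment:
  3 × C: 2 H each → 6
  3 × C (aromatic): 1 H each → 3
  2 × N (aromatic): no H
  1 × C: 3 H
  1 × C (aromatic): no H
  Total hydrogens = 12.
Molecular formula: C8H12N2

C8H12N2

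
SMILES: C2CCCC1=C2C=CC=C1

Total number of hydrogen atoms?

Hydrogens are implicit in SMILES; fill each atom to its normal valence:
  4 × C: 2 H each → 8
  4 × C (aromatic): 1 H each → 4
  2 × C (aromatic): no H
  Total hydrogens = 12.

12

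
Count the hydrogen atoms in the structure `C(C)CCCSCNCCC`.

21

Hydrogens are implicit in SMILES; fill each atom to its normal valence:
  7 × C: 2 H each → 14
  2 × C: 3 H each → 6
  1 × N: 1 H
  1 × S: no H
  Total hydrogens = 21.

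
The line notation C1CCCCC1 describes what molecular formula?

C6H12

Heavy atoms from the SMILES: 6 C.
Implicit hydrogens by atom environment:
  6 × C: 2 H each → 12
  Total hydrogens = 12.
Molecular formula: C6H12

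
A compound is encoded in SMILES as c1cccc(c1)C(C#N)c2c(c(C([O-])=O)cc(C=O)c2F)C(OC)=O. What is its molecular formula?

Heavy atoms from the SMILES: 18 C, 1 F, 1 N, 5 O.
Implicit hydrogens by atom environment:
  6 × C (aromatic): 1 H each → 6
  6 × C (aromatic): no H
  4 × O: no H
  3 × C: no H
  2 × C: 1 H each → 2
  1 × C: 3 H
  1 × F: no H
  1 × N: no H
  1 × O (charge -1): no H
  Total hydrogens = 11.
Net charge -1.
Molecular formula: C18H11FNO5-

C18H11FNO5-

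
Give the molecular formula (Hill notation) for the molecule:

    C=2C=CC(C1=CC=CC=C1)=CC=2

Heavy atoms from the SMILES: 12 C.
Implicit hydrogens by atom environment:
  10 × C (aromatic): 1 H each → 10
  2 × C (aromatic): no H
  Total hydrogens = 10.
Molecular formula: C12H10

C12H10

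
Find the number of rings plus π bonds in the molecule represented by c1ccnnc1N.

4

Molecular formula from the SMILES: C4H5N3.
DoU = (2C + 2 + N − H − X)/2 = (2·4 + 2 + 3 − 5 − 0)/2 = 8/2 = 4.
(Structurally: 1 ring(s) + 3 π bond(s) = 4.)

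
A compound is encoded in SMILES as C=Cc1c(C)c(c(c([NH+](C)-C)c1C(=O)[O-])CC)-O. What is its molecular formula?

Heavy atoms from the SMILES: 14 C, 1 N, 3 O.
Implicit hydrogens by atom environment:
  6 × C (aromatic): no H
  4 × C: 3 H each → 12
  2 × C: 2 H each → 4
  1 × C: 1 H
  1 × C: no H
  1 × N (charge +1): 1 H
  1 × O: 1 H
  1 × O: no H
  1 × O (charge -1): no H
  Total hydrogens = 19.
Molecular formula: C14H19NO3

C14H19NO3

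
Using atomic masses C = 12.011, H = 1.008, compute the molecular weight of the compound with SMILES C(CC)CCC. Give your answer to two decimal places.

Molecular formula: C6H14.
M = 6×12.011 + 14×1.008 = 86.18 g/mol.

86.18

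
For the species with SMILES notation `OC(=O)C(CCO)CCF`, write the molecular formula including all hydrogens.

Heavy atoms from the SMILES: 6 C, 1 F, 3 O.
Implicit hydrogens by atom environment:
  4 × C: 2 H each → 8
  2 × O: 1 H each → 2
  1 × C: 1 H
  1 × C: no H
  1 × F: no H
  1 × O: no H
  Total hydrogens = 11.
Molecular formula: C6H11FO3

C6H11FO3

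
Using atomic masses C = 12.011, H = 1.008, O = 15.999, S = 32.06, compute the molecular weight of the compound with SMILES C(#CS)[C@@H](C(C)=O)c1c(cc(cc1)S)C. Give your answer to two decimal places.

Molecular formula: C12H12OS2.
M = 12×12.011 + 12×1.008 + 1×15.999 + 2×32.06 = 236.35 g/mol.

236.35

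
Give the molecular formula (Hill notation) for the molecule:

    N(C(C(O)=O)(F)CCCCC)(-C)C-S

C9H18FNO2S

Heavy atoms from the SMILES: 9 C, 1 F, 1 N, 2 O, 1 S.
Implicit hydrogens by atom environment:
  5 × C: 2 H each → 10
  2 × C: 3 H each → 6
  2 × C: no H
  1 × F: no H
  1 × N: no H
  1 × O: 1 H
  1 × O: no H
  1 × S: 1 H
  Total hydrogens = 18.
Molecular formula: C9H18FNO2S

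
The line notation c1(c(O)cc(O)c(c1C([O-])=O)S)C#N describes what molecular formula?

Heavy atoms from the SMILES: 8 C, 1 N, 4 O, 1 S.
Implicit hydrogens by atom environment:
  5 × C (aromatic): no H
  2 × C: no H
  2 × O: 1 H each → 2
  1 × C (aromatic): 1 H
  1 × N: no H
  1 × O: no H
  1 × O (charge -1): no H
  1 × S: 1 H
  Total hydrogens = 4.
Net charge -1.
Molecular formula: C8H4NO4S-

C8H4NO4S-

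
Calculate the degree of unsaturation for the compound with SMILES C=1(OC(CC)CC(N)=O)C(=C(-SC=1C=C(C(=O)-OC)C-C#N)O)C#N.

10

Molecular formula from the SMILES: C16H17N3O5S.
DoU = (2C + 2 + N − H − X)/2 = (2·16 + 2 + 3 − 17 − 0)/2 = 20/2 = 10.
(Structurally: 1 ring(s) + 9 π bond(s) = 10.)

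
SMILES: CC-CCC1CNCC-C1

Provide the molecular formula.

C9H19N

Heavy atoms from the SMILES: 9 C, 1 N.
Implicit hydrogens by atom environment:
  7 × C: 2 H each → 14
  1 × C: 3 H
  1 × C: 1 H
  1 × N: 1 H
  Total hydrogens = 19.
Molecular formula: C9H19N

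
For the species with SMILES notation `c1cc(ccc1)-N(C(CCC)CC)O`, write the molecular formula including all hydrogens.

C12H19NO

Heavy atoms from the SMILES: 12 C, 1 N, 1 O.
Implicit hydrogens by atom environment:
  5 × C (aromatic): 1 H each → 5
  3 × C: 2 H each → 6
  2 × C: 3 H each → 6
  1 × C: 1 H
  1 × C (aromatic): no H
  1 × N: no H
  1 × O: 1 H
  Total hydrogens = 19.
Molecular formula: C12H19NO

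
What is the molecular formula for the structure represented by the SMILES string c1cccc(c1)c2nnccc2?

Heavy atoms from the SMILES: 10 C, 2 N.
Implicit hydrogens by atom environment:
  8 × C (aromatic): 1 H each → 8
  2 × C (aromatic): no H
  2 × N (aromatic): no H
  Total hydrogens = 8.
Molecular formula: C10H8N2

C10H8N2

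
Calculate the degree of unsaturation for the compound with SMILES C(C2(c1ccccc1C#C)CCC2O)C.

Molecular formula from the SMILES: C14H16O.
DoU = (2C + 2 + N − H − X)/2 = (2·14 + 2 + 0 − 16 − 0)/2 = 14/2 = 7.
(Structurally: 2 ring(s) + 5 π bond(s) = 7.)

7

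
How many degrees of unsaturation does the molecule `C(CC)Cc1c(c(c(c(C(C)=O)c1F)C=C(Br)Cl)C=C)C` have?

Molecular formula from the SMILES: C17H19BrClFO.
DoU = (2C + 2 + N − H − X)/2 = (2·17 + 2 + 0 − 19 − 3)/2 = 14/2 = 7.
(Structurally: 1 ring(s) + 6 π bond(s) = 7.)

7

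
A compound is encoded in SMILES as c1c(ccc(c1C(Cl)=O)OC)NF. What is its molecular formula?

C8H7ClFNO2

Heavy atoms from the SMILES: 8 C, 1 Cl, 1 F, 1 N, 2 O.
Implicit hydrogens by atom environment:
  3 × C (aromatic): 1 H each → 3
  3 × C (aromatic): no H
  2 × O: no H
  1 × C: 3 H
  1 × C: no H
  1 × Cl: no H
  1 × F: no H
  1 × N: 1 H
  Total hydrogens = 7.
Molecular formula: C8H7ClFNO2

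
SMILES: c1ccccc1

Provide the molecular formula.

Heavy atoms from the SMILES: 6 C.
Implicit hydrogens by atom environment:
  6 × C (aromatic): 1 H each → 6
  Total hydrogens = 6.
Molecular formula: C6H6

C6H6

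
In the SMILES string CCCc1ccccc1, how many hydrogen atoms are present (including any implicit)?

Hydrogens are implicit in SMILES; fill each atom to its normal valence:
  5 × C (aromatic): 1 H each → 5
  2 × C: 2 H each → 4
  1 × C: 3 H
  1 × C (aromatic): no H
  Total hydrogens = 12.

12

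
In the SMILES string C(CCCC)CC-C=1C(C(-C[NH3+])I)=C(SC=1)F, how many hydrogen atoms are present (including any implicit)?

22

Hydrogens are implicit in SMILES; fill each atom to its normal valence:
  7 × C: 2 H each → 14
  3 × C (aromatic): no H
  1 × C: 3 H
  1 × C (aromatic): 1 H
  1 × C: 1 H
  1 × F: no H
  1 × I: no H
  1 × N (charge +1): 3 H
  1 × S (aromatic): no H
  Total hydrogens = 22.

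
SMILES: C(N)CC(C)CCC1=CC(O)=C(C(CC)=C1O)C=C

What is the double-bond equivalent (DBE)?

5

Molecular formula from the SMILES: C16H25NO2.
DoU = (2C + 2 + N − H − X)/2 = (2·16 + 2 + 1 − 25 − 0)/2 = 10/2 = 5.
(Structurally: 1 ring(s) + 4 π bond(s) = 5.)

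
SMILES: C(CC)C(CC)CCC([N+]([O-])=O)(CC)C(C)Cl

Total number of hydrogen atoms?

26

Hydrogens are implicit in SMILES; fill each atom to its normal valence:
  6 × C: 2 H each → 12
  4 × C: 3 H each → 12
  2 × C: 1 H each → 2
  1 × C: no H
  1 × Cl: no H
  1 × N (charge +1): no H
  1 × O: no H
  1 × O (charge -1): no H
  Total hydrogens = 26.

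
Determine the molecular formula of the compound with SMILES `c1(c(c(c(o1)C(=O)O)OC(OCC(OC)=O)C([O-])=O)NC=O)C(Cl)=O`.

Heavy atoms from the SMILES: 12 C, 1 Cl, 1 N, 11 O.
Implicit hydrogens by atom environment:
  8 × O: no H
  4 × C (aromatic): no H
  4 × C: no H
  2 × C: 1 H each → 2
  1 × C: 3 H
  1 × C: 2 H
  1 × Cl: no H
  1 × N: 1 H
  1 × O: 1 H
  1 × O (aromatic): no H
  1 × O (charge -1): no H
  Total hydrogens = 9.
Net charge -1.
Molecular formula: C12H9ClNO11-

C12H9ClNO11-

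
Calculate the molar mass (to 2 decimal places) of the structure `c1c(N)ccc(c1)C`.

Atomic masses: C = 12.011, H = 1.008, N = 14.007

107.16

Molecular formula: C7H9N.
M = 7×12.011 + 9×1.008 + 1×14.007 = 107.16 g/mol.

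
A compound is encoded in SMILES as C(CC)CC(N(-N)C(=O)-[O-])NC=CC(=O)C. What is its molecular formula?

C10H18N3O3-

Heavy atoms from the SMILES: 10 C, 3 N, 3 O.
Implicit hydrogens by atom environment:
  3 × C: 2 H each → 6
  3 × C: 1 H each → 3
  2 × C: 3 H each → 6
  2 × C: no H
  2 × O: no H
  1 × N: 2 H
  1 × N: 1 H
  1 × N: no H
  1 × O (charge -1): no H
  Total hydrogens = 18.
Net charge -1.
Molecular formula: C10H18N3O3-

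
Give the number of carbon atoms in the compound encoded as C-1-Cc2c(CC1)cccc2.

10

The symbol for carbon appears 10 times in the SMILES. Lowercase c denotes aromatic carbon and counts toward C.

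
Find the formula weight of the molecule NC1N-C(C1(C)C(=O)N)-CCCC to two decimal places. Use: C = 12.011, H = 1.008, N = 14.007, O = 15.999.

Molecular formula: C9H19N3O.
M = 9×12.011 + 19×1.008 + 3×14.007 + 1×15.999 = 185.27 g/mol.

185.27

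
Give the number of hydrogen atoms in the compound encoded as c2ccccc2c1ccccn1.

9

Hydrogens are implicit in SMILES; fill each atom to its normal valence:
  9 × C (aromatic): 1 H each → 9
  2 × C (aromatic): no H
  1 × N (aromatic): no H
  Total hydrogens = 9.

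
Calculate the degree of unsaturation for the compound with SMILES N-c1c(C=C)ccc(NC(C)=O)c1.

6

Molecular formula from the SMILES: C10H12N2O.
DoU = (2C + 2 + N − H − X)/2 = (2·10 + 2 + 2 − 12 − 0)/2 = 12/2 = 6.
(Structurally: 1 ring(s) + 5 π bond(s) = 6.)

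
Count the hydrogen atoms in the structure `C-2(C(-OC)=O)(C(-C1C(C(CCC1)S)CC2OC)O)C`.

24

Hydrogens are implicit in SMILES; fill each atom to its normal valence:
  5 × C: 1 H each → 5
  4 × C: 2 H each → 8
  3 × C: 3 H each → 9
  3 × O: no H
  2 × C: no H
  1 × O: 1 H
  1 × S: 1 H
  Total hydrogens = 24.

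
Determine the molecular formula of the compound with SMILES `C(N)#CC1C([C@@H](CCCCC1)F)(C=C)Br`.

Heavy atoms from the SMILES: 1 Br, 12 C, 1 F, 1 N.
Implicit hydrogens by atom environment:
  6 × C: 2 H each → 12
  3 × C: 1 H each → 3
  3 × C: no H
  1 × Br: no H
  1 × F: no H
  1 × N: 2 H
  Total hydrogens = 17.
Molecular formula: C12H17BrFN

C12H17BrFN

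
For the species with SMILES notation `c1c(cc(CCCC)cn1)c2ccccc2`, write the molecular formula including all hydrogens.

C15H17N

Heavy atoms from the SMILES: 15 C, 1 N.
Implicit hydrogens by atom environment:
  8 × C (aromatic): 1 H each → 8
  3 × C: 2 H each → 6
  3 × C (aromatic): no H
  1 × C: 3 H
  1 × N (aromatic): no H
  Total hydrogens = 17.
Molecular formula: C15H17N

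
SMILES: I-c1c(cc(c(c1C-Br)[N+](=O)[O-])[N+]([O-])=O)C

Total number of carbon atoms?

The symbol for carbon appears 8 times in the SMILES. Lowercase c denotes aromatic carbon and counts toward C.

8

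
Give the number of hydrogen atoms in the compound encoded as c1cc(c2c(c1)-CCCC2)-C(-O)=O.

12

Hydrogens are implicit in SMILES; fill each atom to its normal valence:
  4 × C: 2 H each → 8
  3 × C (aromatic): 1 H each → 3
  3 × C (aromatic): no H
  1 × C: no H
  1 × O: 1 H
  1 × O: no H
  Total hydrogens = 12.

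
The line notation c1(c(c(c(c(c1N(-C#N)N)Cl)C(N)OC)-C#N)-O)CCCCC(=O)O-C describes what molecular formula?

C16H20ClN5O4

Heavy atoms from the SMILES: 16 C, 1 Cl, 5 N, 4 O.
Implicit hydrogens by atom environment:
  6 × C (aromatic): no H
  4 × C: 2 H each → 8
  3 × C: no H
  3 × N: no H
  3 × O: no H
  2 × C: 3 H each → 6
  2 × N: 2 H each → 4
  1 × C: 1 H
  1 × Cl: no H
  1 × O: 1 H
  Total hydrogens = 20.
Molecular formula: C16H20ClN5O4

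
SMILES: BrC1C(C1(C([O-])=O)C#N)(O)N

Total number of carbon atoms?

5

The symbol for carbon appears 5 times in the SMILES.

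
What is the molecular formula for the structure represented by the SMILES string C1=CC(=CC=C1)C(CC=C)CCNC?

Heavy atoms from the SMILES: 13 C, 1 N.
Implicit hydrogens by atom environment:
  5 × C (aromatic): 1 H each → 5
  4 × C: 2 H each → 8
  2 × C: 1 H each → 2
  1 × C: 3 H
  1 × C (aromatic): no H
  1 × N: 1 H
  Total hydrogens = 19.
Molecular formula: C13H19N

C13H19N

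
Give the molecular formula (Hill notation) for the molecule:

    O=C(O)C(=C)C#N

C4H3NO2

Heavy atoms from the SMILES: 4 C, 1 N, 2 O.
Implicit hydrogens by atom environment:
  3 × C: no H
  1 × C: 2 H
  1 × N: no H
  1 × O: 1 H
  1 × O: no H
  Total hydrogens = 3.
Molecular formula: C4H3NO2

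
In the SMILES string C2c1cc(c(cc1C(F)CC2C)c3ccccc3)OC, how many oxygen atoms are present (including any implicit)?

The symbol for oxygen appears 1 time in the SMILES.

1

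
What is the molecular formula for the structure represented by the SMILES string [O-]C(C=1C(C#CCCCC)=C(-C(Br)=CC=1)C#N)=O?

Heavy atoms from the SMILES: 1 Br, 14 C, 1 N, 2 O.
Implicit hydrogens by atom environment:
  4 × C (aromatic): no H
  4 × C: no H
  3 × C: 2 H each → 6
  2 × C (aromatic): 1 H each → 2
  1 × Br: no H
  1 × C: 3 H
  1 × N: no H
  1 × O: no H
  1 × O (charge -1): no H
  Total hydrogens = 11.
Net charge -1.
Molecular formula: C14H11BrNO2-

C14H11BrNO2-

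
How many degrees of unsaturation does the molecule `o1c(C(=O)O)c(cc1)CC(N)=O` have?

Molecular formula from the SMILES: C7H7NO4.
DoU = (2C + 2 + N − H − X)/2 = (2·7 + 2 + 1 − 7 − 0)/2 = 10/2 = 5.
(Structurally: 1 ring(s) + 4 π bond(s) = 5.)

5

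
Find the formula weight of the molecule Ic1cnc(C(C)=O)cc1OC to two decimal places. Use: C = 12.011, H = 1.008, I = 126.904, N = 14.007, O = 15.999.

277.06

Molecular formula: C8H8INO2.
M = 8×12.011 + 8×1.008 + 1×126.904 + 1×14.007 + 2×15.999 = 277.06 g/mol.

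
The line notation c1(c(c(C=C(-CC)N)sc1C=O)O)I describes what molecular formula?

Heavy atoms from the SMILES: 9 C, 1 I, 1 N, 2 O, 1 S.
Implicit hydrogens by atom environment:
  4 × C (aromatic): no H
  2 × C: 1 H each → 2
  1 × C: 3 H
  1 × C: 2 H
  1 × C: no H
  1 × I: no H
  1 × N: 2 H
  1 × O: 1 H
  1 × O: no H
  1 × S (aromatic): no H
  Total hydrogens = 10.
Molecular formula: C9H10INO2S

C9H10INO2S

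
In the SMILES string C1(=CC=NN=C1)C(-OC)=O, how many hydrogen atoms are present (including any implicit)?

6

Hydrogens are implicit in SMILES; fill each atom to its normal valence:
  3 × C (aromatic): 1 H each → 3
  2 × N (aromatic): no H
  2 × O: no H
  1 × C: 3 H
  1 × C (aromatic): no H
  1 × C: no H
  Total hydrogens = 6.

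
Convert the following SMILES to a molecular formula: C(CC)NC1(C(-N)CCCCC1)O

Heavy atoms from the SMILES: 10 C, 2 N, 1 O.
Implicit hydrogens by atom environment:
  7 × C: 2 H each → 14
  1 × C: 3 H
  1 × C: 1 H
  1 × C: no H
  1 × N: 2 H
  1 × N: 1 H
  1 × O: 1 H
  Total hydrogens = 22.
Molecular formula: C10H22N2O

C10H22N2O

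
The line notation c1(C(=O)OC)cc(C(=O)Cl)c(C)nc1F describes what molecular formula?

C9H7ClFNO3

Heavy atoms from the SMILES: 9 C, 1 Cl, 1 F, 1 N, 3 O.
Implicit hydrogens by atom environment:
  4 × C (aromatic): no H
  3 × O: no H
  2 × C: 3 H each → 6
  2 × C: no H
  1 × C (aromatic): 1 H
  1 × Cl: no H
  1 × F: no H
  1 × N (aromatic): no H
  Total hydrogens = 7.
Molecular formula: C9H7ClFNO3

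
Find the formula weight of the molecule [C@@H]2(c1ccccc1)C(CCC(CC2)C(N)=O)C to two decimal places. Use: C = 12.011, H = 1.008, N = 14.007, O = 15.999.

Molecular formula: C15H21NO.
M = 15×12.011 + 21×1.008 + 1×14.007 + 1×15.999 = 231.34 g/mol.

231.34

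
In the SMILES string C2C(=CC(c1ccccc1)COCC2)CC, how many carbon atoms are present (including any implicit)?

15

The symbol for carbon appears 15 times in the SMILES. Lowercase c denotes aromatic carbon and counts toward C.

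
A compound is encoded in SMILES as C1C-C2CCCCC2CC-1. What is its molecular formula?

Heavy atoms from the SMILES: 10 C.
Implicit hydrogens by atom environment:
  8 × C: 2 H each → 16
  2 × C: 1 H each → 2
  Total hydrogens = 18.
Molecular formula: C10H18

C10H18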